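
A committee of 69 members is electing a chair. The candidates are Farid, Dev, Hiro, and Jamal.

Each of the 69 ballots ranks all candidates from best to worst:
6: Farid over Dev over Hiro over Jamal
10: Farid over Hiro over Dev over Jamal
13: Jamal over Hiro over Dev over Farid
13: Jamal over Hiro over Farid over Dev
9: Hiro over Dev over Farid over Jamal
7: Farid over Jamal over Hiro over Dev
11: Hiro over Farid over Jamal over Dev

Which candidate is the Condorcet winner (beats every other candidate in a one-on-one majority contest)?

Hiro

Hiro vs Farid: 46–23
Hiro vs Dev: 63–6
Hiro vs Jamal: 36–33
Hiro beats every other candidate.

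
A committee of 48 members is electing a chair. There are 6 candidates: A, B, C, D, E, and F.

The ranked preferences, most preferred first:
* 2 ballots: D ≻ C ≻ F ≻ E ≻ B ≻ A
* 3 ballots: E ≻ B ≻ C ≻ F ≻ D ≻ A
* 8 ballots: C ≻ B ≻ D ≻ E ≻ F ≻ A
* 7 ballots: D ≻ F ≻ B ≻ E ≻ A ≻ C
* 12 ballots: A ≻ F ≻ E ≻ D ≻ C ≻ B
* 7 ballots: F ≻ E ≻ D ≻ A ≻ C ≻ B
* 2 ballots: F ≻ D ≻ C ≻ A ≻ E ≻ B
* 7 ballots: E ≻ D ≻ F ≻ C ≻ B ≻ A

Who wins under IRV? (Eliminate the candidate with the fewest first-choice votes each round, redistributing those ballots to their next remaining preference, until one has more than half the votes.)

E

Round 1: A 12, B 0, C 8, D 9, E 10, F 9. B eliminated.
Round 2: A 12, C 8, D 9, E 10, F 9. C eliminated.
Round 3: A 12, D 17, E 10, F 9. F eliminated.
Round 4: A 12, D 19, E 17. A eliminated.
Round 5: D 19, E 29. E has a majority (≥25).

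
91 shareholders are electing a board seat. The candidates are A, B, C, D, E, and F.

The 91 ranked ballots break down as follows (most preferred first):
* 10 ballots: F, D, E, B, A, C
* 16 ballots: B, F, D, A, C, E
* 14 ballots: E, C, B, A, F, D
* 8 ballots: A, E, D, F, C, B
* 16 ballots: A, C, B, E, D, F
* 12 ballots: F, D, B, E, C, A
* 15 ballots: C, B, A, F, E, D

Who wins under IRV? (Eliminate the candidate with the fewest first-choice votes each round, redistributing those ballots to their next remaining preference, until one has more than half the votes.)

F

Round 1: A 24, B 16, C 15, D 0, E 14, F 22. D eliminated.
Round 2: A 24, B 16, C 15, E 14, F 22. E eliminated.
Round 3: A 24, B 16, C 29, F 22. B eliminated.
Round 4: A 24, C 29, F 38. A eliminated.
Round 5: C 45, F 46. F has a majority (≥46).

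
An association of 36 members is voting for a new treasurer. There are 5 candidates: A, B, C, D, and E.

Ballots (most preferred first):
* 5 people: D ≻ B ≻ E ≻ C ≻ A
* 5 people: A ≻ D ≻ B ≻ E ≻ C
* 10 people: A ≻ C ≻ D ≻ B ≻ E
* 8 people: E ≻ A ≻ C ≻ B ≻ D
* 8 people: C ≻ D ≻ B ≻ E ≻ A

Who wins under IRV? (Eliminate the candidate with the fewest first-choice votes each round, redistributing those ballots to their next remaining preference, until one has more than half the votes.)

Round 1: A 15, B 0, C 8, D 5, E 8. B eliminated.
Round 2: A 15, C 8, D 5, E 8. D eliminated.
Round 3: A 15, C 8, E 13. C eliminated.
Round 4: A 15, E 21. E has a majority (≥19).

E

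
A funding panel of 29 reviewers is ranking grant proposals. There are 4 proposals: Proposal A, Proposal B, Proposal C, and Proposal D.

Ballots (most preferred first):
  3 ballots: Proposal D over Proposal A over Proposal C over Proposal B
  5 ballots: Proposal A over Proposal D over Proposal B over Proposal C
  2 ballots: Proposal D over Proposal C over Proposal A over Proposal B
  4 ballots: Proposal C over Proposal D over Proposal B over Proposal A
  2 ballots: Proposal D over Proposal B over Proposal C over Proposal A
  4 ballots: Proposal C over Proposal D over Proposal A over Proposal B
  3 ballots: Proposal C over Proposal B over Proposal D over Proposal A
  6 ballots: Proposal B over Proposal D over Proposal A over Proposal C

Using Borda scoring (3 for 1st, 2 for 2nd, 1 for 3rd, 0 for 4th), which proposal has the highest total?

Proposal D

Proposal A: 3×2 + 5×3 + 2×1 + 4×0 + 2×0 + 4×1 + 3×0 + 6×1 = 33
Proposal B: 3×0 + 5×1 + 2×0 + 4×1 + 2×2 + 4×0 + 3×2 + 6×3 = 37
Proposal C: 3×1 + 5×0 + 2×2 + 4×3 + 2×1 + 4×3 + 3×3 + 6×0 = 42
Proposal D: 3×3 + 5×2 + 2×3 + 4×2 + 2×3 + 4×2 + 3×1 + 6×2 = 62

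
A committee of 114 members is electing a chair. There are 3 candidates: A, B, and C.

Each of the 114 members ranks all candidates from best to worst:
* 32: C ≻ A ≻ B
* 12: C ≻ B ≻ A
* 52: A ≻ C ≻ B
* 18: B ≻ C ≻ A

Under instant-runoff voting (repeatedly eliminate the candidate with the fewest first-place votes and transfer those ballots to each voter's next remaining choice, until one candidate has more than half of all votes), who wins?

Round 1: A 52, B 18, C 44. B eliminated.
Round 2: A 52, C 62. C has a majority (≥58).

C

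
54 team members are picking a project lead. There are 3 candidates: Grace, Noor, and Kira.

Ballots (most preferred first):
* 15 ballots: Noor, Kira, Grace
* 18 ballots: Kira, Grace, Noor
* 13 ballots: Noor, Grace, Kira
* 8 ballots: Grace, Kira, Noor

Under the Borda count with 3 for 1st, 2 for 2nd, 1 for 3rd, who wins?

Kira

Grace: 15×1 + 18×2 + 13×2 + 8×3 = 101
Noor: 15×3 + 18×1 + 13×3 + 8×1 = 110
Kira: 15×2 + 18×3 + 13×1 + 8×2 = 113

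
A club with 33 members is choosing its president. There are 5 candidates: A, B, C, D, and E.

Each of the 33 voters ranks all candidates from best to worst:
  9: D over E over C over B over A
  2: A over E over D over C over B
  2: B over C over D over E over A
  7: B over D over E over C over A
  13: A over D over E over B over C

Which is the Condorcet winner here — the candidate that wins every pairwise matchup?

D vs A: 18–15
D vs B: 24–9
D vs C: 31–2
D vs E: 31–2
D beats every other candidate.

D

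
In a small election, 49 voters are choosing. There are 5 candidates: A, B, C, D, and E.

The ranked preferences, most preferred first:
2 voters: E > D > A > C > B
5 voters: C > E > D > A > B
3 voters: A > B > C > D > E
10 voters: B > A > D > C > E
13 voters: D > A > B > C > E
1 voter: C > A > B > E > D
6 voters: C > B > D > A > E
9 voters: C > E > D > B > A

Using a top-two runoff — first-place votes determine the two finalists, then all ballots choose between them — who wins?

Round 1 first-place votes: A 3, B 10, C 21, D 13, E 2. C and D advance.
Runoff: C is ranked above D on 24 ballots, D above C on 25.

D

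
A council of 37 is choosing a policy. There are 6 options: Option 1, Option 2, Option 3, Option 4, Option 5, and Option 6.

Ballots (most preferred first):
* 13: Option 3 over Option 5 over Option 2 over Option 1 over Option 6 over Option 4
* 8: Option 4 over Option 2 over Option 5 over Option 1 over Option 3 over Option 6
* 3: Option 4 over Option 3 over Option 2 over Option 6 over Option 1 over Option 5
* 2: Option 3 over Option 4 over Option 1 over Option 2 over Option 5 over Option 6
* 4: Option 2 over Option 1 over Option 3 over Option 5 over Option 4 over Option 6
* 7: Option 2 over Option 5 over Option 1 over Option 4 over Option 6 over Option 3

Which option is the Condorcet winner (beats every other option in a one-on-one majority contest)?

Option 2 vs Option 1: 35–2
Option 2 vs Option 3: 19–18
Option 2 vs Option 4: 24–13
Option 2 vs Option 5: 24–13
Option 2 vs Option 6: 37–0
Option 2 beats every other option.

Option 2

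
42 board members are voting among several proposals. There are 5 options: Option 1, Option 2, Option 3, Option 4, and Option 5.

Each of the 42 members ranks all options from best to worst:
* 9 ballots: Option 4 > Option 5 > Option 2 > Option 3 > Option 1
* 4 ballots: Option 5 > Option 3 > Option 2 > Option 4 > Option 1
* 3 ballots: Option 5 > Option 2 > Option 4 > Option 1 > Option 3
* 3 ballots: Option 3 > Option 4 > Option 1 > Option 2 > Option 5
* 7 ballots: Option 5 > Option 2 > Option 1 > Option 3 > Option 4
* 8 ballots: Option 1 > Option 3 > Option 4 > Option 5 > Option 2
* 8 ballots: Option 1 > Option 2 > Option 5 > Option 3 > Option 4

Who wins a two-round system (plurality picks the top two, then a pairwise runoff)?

Round 1 first-place votes: Option 1 16, Option 2 0, Option 3 3, Option 4 9, Option 5 14. Option 1 and Option 5 advance.
Runoff: Option 1 is ranked above Option 5 on 19 ballots, Option 5 above Option 1 on 23.

Option 5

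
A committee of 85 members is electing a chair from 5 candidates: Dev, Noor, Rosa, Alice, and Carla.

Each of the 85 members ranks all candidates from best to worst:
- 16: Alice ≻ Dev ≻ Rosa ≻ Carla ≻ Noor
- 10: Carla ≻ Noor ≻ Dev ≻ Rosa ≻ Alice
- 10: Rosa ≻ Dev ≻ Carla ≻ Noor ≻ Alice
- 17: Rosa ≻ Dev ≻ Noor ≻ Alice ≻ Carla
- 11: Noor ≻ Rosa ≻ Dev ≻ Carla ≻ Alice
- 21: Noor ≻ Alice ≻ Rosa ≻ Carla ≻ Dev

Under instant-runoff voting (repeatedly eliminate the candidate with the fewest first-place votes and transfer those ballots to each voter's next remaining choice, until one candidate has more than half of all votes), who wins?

Round 1: Dev 0, Noor 32, Rosa 27, Alice 16, Carla 10. Dev eliminated.
Round 2: Noor 32, Rosa 27, Alice 16, Carla 10. Carla eliminated.
Round 3: Noor 42, Rosa 27, Alice 16. Alice eliminated.
Round 4: Noor 42, Rosa 43. Rosa has a majority (≥43).

Rosa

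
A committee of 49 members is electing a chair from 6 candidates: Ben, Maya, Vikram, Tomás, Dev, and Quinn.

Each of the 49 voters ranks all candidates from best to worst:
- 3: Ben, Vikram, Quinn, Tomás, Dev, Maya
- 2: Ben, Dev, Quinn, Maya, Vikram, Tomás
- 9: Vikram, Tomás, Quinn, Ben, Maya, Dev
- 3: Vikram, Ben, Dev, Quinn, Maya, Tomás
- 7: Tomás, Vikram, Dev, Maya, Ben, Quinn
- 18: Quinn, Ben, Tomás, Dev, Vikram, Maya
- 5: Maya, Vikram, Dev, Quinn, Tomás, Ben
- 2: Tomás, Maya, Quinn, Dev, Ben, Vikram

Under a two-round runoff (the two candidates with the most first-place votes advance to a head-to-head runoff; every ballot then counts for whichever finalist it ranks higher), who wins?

Vikram

Round 1 first-place votes: Ben 5, Maya 5, Vikram 12, Tomás 9, Dev 0, Quinn 18. Quinn and Vikram advance.
Runoff: Quinn is ranked above Vikram on 22 ballots, Vikram above Quinn on 27.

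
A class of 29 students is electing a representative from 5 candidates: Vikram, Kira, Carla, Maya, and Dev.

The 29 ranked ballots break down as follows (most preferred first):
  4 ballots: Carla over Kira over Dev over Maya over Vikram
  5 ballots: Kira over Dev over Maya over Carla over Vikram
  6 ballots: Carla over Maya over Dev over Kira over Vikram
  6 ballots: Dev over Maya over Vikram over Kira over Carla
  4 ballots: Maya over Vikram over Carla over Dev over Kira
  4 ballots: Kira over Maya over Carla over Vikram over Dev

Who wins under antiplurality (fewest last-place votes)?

Maya

Last-place votes: Vikram 15, Kira 4, Carla 6, Maya 0, Dev 4.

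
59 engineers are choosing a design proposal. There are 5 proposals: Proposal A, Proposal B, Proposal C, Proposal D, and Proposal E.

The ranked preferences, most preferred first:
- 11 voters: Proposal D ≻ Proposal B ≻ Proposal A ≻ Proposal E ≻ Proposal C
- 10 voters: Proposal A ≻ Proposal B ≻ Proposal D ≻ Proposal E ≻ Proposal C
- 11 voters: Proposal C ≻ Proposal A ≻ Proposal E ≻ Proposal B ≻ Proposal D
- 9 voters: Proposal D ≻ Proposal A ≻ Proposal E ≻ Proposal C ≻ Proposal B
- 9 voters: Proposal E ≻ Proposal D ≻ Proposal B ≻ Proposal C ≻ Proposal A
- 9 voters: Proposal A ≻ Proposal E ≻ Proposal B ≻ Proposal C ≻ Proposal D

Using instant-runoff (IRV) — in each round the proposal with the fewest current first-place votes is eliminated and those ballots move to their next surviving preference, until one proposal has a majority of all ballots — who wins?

Proposal A

Round 1: Proposal A 19, Proposal B 0, Proposal C 11, Proposal D 20, Proposal E 9. Proposal B eliminated.
Round 2: Proposal A 19, Proposal C 11, Proposal D 20, Proposal E 9. Proposal E eliminated.
Round 3: Proposal A 19, Proposal C 11, Proposal D 29. Proposal C eliminated.
Round 4: Proposal A 30, Proposal D 29. Proposal A has a majority (≥30).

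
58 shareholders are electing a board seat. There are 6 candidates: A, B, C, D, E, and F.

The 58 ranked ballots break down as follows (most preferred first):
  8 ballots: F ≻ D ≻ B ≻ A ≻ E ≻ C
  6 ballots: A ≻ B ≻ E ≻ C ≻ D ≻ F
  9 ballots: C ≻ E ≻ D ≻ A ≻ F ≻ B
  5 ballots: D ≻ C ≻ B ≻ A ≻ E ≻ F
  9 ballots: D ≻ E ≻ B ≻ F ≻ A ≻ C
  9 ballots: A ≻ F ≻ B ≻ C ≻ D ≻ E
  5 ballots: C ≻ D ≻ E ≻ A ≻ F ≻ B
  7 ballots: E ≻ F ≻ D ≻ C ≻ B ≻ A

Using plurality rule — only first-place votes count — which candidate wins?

A

First-place votes: A 15, B 0, C 14, D 14, E 7, F 8.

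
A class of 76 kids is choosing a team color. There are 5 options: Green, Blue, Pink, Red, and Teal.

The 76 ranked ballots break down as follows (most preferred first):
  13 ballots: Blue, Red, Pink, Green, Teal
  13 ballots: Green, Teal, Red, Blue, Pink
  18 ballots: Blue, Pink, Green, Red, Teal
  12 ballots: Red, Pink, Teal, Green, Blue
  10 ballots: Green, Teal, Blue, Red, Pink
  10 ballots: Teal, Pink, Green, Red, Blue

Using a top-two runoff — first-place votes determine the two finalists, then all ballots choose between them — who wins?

Green

Round 1 first-place votes: Green 23, Blue 31, Pink 0, Red 12, Teal 10. Blue and Green advance.
Runoff: Blue is ranked above Green on 31 ballots, Green above Blue on 45.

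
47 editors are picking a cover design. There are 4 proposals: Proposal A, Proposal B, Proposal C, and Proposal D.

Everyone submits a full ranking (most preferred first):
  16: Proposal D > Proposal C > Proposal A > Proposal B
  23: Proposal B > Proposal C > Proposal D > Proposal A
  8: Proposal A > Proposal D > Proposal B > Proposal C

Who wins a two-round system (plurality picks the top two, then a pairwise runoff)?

Round 1 first-place votes: Proposal A 8, Proposal B 23, Proposal C 0, Proposal D 16. Proposal B and Proposal D advance.
Runoff: Proposal B is ranked above Proposal D on 23 ballots, Proposal D above Proposal B on 24.

Proposal D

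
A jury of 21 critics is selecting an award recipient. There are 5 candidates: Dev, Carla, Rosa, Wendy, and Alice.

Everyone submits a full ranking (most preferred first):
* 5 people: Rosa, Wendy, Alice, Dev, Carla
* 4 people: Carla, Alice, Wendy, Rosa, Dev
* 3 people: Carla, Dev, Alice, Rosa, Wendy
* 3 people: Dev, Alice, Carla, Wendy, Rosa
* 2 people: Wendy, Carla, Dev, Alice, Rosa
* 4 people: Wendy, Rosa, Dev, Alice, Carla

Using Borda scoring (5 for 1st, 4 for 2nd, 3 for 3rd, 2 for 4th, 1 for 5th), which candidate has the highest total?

Dev: 5×2 + 4×1 + 3×4 + 3×5 + 2×3 + 4×3 = 59
Carla: 5×1 + 4×5 + 3×5 + 3×3 + 2×4 + 4×1 = 61
Rosa: 5×5 + 4×2 + 3×2 + 3×1 + 2×1 + 4×4 = 60
Wendy: 5×4 + 4×3 + 3×1 + 3×2 + 2×5 + 4×5 = 71
Alice: 5×3 + 4×4 + 3×3 + 3×4 + 2×2 + 4×2 = 64

Wendy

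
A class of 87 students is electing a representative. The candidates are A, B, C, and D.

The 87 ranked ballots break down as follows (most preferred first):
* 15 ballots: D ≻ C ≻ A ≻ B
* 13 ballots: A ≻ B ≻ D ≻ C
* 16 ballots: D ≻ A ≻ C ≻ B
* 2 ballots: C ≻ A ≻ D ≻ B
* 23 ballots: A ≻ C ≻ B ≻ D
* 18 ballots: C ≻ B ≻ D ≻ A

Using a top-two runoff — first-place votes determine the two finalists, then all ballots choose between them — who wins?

Round 1 first-place votes: A 36, B 0, C 20, D 31. A and D advance.
Runoff: A is ranked above D on 38 ballots, D above A on 49.

D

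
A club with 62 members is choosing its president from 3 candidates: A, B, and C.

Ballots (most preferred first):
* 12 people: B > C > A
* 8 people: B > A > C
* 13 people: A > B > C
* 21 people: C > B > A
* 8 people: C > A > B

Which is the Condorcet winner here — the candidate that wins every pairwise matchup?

B

B vs A: 41–21
B vs C: 33–29
B beats every other candidate.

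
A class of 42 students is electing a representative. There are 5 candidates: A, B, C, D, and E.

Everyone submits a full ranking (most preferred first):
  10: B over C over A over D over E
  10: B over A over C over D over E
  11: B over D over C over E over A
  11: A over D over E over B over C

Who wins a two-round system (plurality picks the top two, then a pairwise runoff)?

Round 1 first-place votes: A 11, B 31, C 0, D 0, E 0. B and A advance.
Runoff: B is ranked above A on 31 ballots, A above B on 11.

B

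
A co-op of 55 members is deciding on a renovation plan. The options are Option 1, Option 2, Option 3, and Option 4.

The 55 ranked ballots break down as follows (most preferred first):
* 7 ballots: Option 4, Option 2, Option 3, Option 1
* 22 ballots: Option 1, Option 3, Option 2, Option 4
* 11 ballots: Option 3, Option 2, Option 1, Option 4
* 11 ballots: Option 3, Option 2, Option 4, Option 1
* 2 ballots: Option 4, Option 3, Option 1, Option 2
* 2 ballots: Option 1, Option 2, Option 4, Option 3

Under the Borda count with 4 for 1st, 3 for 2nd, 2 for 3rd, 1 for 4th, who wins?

Option 3

Option 1: 7×1 + 22×4 + 11×2 + 11×1 + 2×2 + 2×4 = 140
Option 2: 7×3 + 22×2 + 11×3 + 11×3 + 2×1 + 2×3 = 139
Option 3: 7×2 + 22×3 + 11×4 + 11×4 + 2×3 + 2×1 = 176
Option 4: 7×4 + 22×1 + 11×1 + 11×2 + 2×4 + 2×2 = 95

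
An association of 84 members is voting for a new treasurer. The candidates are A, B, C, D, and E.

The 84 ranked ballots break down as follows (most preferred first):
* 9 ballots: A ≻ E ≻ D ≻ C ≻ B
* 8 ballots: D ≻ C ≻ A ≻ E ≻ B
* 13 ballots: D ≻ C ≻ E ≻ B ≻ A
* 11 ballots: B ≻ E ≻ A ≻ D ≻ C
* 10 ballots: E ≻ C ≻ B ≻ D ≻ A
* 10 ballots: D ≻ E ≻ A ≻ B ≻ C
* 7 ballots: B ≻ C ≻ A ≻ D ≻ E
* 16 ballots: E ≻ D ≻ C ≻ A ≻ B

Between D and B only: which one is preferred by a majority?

D is ranked above B on 56 ballots; B above D on 28.

D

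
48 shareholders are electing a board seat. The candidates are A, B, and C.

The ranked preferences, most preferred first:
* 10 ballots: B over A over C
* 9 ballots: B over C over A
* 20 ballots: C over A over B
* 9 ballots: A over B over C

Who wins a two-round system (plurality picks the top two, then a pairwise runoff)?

Round 1 first-place votes: A 9, B 19, C 20. C and B advance.
Runoff: C is ranked above B on 20 ballots, B above C on 28.

B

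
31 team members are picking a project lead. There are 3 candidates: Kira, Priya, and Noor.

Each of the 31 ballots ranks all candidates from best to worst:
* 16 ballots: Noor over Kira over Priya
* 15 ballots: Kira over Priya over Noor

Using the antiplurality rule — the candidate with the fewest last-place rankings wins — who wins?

Last-place votes: Kira 0, Priya 16, Noor 15.

Kira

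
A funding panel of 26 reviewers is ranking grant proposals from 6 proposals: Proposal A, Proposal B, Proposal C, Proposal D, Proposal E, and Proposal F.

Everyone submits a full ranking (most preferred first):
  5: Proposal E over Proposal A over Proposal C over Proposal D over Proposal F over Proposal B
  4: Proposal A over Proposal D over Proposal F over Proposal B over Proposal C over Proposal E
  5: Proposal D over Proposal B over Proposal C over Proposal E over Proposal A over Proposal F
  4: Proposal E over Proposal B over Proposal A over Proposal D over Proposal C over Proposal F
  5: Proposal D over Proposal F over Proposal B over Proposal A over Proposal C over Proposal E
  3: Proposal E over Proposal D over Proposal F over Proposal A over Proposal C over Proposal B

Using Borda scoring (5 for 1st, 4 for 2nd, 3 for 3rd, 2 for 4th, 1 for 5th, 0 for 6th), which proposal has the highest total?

Proposal A: 5×4 + 4×5 + 5×1 + 4×3 + 5×2 + 3×2 = 73
Proposal B: 5×0 + 4×2 + 5×4 + 4×4 + 5×3 + 3×0 = 59
Proposal C: 5×3 + 4×1 + 5×3 + 4×1 + 5×1 + 3×1 = 46
Proposal D: 5×2 + 4×4 + 5×5 + 4×2 + 5×5 + 3×4 = 96
Proposal E: 5×5 + 4×0 + 5×2 + 4×5 + 5×0 + 3×5 = 70
Proposal F: 5×1 + 4×3 + 5×0 + 4×0 + 5×4 + 3×3 = 46

Proposal D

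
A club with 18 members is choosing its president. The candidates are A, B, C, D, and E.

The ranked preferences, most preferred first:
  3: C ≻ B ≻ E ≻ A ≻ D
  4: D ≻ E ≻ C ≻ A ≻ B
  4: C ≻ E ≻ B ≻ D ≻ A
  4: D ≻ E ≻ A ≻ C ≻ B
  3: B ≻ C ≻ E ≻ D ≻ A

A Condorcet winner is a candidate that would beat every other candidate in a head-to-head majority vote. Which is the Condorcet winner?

C

C vs A: 14–4
C vs B: 15–3
C vs D: 10–8
C vs E: 10–8
C beats every other candidate.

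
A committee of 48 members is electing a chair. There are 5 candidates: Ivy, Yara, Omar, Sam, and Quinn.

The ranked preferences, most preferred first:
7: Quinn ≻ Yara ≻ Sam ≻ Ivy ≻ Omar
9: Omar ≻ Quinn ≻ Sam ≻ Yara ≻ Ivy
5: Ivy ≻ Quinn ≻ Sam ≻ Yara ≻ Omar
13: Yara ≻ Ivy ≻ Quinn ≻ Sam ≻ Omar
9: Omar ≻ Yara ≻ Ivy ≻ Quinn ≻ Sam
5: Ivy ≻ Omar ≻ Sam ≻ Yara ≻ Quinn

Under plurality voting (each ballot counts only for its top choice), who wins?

Omar

First-place votes: Ivy 10, Yara 13, Omar 18, Sam 0, Quinn 7.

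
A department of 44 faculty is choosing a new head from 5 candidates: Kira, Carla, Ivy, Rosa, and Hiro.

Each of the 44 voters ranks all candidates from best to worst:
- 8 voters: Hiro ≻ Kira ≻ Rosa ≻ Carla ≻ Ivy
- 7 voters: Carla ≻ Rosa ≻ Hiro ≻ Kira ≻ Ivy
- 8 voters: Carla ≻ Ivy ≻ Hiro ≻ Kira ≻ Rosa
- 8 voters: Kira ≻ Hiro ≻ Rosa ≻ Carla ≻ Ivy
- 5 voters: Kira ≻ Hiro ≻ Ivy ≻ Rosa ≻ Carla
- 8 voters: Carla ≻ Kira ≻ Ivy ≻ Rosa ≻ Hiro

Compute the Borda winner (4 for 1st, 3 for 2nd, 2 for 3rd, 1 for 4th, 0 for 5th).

Kira

Kira: 8×3 + 7×1 + 8×1 + 8×4 + 5×4 + 8×3 = 115
Carla: 8×1 + 7×4 + 8×4 + 8×1 + 5×0 + 8×4 = 108
Ivy: 8×0 + 7×0 + 8×3 + 8×0 + 5×2 + 8×2 = 50
Rosa: 8×2 + 7×3 + 8×0 + 8×2 + 5×1 + 8×1 = 66
Hiro: 8×4 + 7×2 + 8×2 + 8×3 + 5×3 + 8×0 = 101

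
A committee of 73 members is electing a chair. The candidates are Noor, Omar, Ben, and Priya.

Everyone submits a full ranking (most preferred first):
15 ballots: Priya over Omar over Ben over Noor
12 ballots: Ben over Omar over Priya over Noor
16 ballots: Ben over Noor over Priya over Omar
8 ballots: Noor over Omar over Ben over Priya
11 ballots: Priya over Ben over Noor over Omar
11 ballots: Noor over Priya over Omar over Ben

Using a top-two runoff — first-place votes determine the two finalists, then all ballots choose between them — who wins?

Priya

Round 1 first-place votes: Noor 19, Omar 0, Ben 28, Priya 26. Ben and Priya advance.
Runoff: Ben is ranked above Priya on 36 ballots, Priya above Ben on 37.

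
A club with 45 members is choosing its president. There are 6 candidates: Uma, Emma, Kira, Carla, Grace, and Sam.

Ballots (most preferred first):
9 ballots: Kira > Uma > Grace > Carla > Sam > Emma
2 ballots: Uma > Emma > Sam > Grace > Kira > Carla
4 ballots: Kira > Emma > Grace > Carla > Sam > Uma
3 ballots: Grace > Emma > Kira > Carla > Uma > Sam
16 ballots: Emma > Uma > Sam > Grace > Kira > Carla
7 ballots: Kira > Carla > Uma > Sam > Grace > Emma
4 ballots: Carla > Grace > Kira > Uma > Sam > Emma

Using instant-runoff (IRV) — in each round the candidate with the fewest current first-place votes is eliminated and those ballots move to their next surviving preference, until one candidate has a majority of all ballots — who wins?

Round 1: Uma 2, Emma 16, Kira 20, Carla 4, Grace 3, Sam 0. Sam eliminated.
Round 2: Uma 2, Emma 16, Kira 20, Carla 4, Grace 3. Uma eliminated.
Round 3: Emma 18, Kira 20, Carla 4, Grace 3. Grace eliminated.
Round 4: Emma 21, Kira 20, Carla 4. Carla eliminated.
Round 5: Emma 21, Kira 24. Kira has a majority (≥23).

Kira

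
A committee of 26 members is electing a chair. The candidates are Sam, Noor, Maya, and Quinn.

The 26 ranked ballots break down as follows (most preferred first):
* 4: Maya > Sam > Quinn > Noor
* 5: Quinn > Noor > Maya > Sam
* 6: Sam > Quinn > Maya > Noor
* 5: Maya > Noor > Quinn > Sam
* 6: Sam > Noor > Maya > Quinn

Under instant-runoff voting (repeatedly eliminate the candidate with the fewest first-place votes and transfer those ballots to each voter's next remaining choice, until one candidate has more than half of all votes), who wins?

Maya

Round 1: Sam 12, Noor 0, Maya 9, Quinn 5. Noor eliminated.
Round 2: Sam 12, Maya 9, Quinn 5. Quinn eliminated.
Round 3: Sam 12, Maya 14. Maya has a majority (≥14).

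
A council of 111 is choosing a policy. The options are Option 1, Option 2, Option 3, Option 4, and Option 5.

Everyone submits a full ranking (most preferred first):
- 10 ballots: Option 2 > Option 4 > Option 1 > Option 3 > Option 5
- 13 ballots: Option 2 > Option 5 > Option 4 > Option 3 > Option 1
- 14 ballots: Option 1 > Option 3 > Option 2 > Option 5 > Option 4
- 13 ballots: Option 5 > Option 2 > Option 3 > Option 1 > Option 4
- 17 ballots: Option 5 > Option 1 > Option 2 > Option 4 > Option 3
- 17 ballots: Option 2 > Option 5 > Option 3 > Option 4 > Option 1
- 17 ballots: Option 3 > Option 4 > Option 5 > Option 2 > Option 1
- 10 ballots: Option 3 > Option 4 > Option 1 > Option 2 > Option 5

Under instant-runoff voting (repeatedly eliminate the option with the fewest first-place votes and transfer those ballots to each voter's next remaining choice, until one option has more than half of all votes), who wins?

Option 2

Round 1: Option 1 14, Option 2 40, Option 3 27, Option 4 0, Option 5 30. Option 4 eliminated.
Round 2: Option 1 14, Option 2 40, Option 3 27, Option 5 30. Option 1 eliminated.
Round 3: Option 2 40, Option 3 41, Option 5 30. Option 5 eliminated.
Round 4: Option 2 70, Option 3 41. Option 2 has a majority (≥56).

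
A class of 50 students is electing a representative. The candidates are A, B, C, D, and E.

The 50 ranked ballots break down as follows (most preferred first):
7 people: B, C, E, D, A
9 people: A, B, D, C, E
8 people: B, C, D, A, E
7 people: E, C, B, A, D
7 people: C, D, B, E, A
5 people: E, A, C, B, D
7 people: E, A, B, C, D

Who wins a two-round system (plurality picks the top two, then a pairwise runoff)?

Round 1 first-place votes: A 9, B 15, C 7, D 0, E 19. E and B advance.
Runoff: E is ranked above B on 19 ballots, B above E on 31.

B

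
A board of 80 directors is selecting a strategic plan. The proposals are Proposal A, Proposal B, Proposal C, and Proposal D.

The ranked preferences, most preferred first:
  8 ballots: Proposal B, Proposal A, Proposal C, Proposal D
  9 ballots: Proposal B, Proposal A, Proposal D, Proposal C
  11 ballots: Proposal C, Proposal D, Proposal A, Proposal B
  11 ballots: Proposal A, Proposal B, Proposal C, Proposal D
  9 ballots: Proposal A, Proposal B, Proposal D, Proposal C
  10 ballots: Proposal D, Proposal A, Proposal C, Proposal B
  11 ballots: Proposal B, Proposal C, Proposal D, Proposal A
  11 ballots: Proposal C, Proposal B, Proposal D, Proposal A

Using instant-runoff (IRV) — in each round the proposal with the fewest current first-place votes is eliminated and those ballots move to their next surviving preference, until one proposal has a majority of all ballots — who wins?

Round 1: Proposal A 20, Proposal B 28, Proposal C 22, Proposal D 10. Proposal D eliminated.
Round 2: Proposal A 30, Proposal B 28, Proposal C 22. Proposal C eliminated.
Round 3: Proposal A 41, Proposal B 39. Proposal A has a majority (≥41).

Proposal A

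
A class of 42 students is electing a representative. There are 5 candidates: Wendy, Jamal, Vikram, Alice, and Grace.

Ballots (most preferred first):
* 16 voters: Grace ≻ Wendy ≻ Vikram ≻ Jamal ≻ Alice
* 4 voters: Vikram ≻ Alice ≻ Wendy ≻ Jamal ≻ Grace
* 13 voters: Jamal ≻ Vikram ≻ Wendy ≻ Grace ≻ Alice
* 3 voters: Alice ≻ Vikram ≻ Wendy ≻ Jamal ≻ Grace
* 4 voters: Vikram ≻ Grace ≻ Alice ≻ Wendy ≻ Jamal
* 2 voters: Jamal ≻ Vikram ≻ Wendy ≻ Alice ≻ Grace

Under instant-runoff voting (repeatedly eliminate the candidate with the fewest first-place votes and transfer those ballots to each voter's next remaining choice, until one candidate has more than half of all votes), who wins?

Round 1: Wendy 0, Jamal 15, Vikram 8, Alice 3, Grace 16. Wendy eliminated.
Round 2: Jamal 15, Vikram 8, Alice 3, Grace 16. Alice eliminated.
Round 3: Jamal 15, Vikram 11, Grace 16. Vikram eliminated.
Round 4: Jamal 22, Grace 20. Jamal has a majority (≥22).

Jamal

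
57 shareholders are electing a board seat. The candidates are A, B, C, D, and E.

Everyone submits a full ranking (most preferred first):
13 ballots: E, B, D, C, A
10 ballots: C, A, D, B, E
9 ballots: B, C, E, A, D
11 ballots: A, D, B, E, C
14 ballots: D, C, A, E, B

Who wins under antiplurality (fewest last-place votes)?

D

Last-place votes: A 13, B 14, C 11, D 9, E 10.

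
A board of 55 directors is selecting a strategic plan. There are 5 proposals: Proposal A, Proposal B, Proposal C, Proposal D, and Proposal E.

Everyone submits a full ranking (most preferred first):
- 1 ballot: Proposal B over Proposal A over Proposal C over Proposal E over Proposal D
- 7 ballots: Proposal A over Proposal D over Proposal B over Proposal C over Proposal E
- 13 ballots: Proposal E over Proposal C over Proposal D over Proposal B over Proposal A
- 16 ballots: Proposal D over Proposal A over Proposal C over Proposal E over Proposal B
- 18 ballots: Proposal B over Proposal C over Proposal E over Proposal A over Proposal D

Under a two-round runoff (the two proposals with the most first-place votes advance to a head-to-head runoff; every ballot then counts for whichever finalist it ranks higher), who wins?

Proposal D

Round 1 first-place votes: Proposal A 7, Proposal B 19, Proposal C 0, Proposal D 16, Proposal E 13. Proposal B and Proposal D advance.
Runoff: Proposal B is ranked above Proposal D on 19 ballots, Proposal D above Proposal B on 36.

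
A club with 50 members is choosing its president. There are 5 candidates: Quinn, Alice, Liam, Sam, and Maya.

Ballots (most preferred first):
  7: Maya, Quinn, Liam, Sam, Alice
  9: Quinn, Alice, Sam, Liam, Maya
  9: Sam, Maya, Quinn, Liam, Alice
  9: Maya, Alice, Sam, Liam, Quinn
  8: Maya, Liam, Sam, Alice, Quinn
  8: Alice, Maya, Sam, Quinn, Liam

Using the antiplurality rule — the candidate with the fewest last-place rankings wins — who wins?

Sam

Last-place votes: Quinn 17, Alice 16, Liam 8, Sam 0, Maya 9.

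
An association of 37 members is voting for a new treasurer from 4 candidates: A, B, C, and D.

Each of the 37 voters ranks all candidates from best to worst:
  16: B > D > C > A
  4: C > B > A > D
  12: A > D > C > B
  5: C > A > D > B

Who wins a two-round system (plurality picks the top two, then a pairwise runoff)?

Round 1 first-place votes: A 12, B 16, C 9, D 0. B and A advance.
Runoff: B is ranked above A on 20 ballots, A above B on 17.

B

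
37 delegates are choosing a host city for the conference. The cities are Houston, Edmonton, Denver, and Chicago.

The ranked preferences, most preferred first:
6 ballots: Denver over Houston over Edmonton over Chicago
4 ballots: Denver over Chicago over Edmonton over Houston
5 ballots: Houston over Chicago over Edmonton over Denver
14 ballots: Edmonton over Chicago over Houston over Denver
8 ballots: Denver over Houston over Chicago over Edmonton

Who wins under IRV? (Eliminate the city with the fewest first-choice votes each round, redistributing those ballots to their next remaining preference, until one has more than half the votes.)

Edmonton

Round 1: Houston 5, Edmonton 14, Denver 18, Chicago 0. Chicago eliminated.
Round 2: Houston 5, Edmonton 14, Denver 18. Houston eliminated.
Round 3: Edmonton 19, Denver 18. Edmonton has a majority (≥19).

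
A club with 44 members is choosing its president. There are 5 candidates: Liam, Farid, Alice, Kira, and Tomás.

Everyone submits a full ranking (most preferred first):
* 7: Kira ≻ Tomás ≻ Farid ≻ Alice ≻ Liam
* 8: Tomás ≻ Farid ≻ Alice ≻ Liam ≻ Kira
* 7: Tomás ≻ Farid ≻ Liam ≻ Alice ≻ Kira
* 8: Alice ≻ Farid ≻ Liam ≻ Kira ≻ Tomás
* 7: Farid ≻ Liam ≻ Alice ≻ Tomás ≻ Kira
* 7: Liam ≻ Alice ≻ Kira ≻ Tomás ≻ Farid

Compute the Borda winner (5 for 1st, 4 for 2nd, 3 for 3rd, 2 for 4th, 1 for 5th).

Liam: 7×1 + 8×2 + 7×3 + 8×3 + 7×4 + 7×5 = 131
Farid: 7×3 + 8×4 + 7×4 + 8×4 + 7×5 + 7×1 = 155
Alice: 7×2 + 8×3 + 7×2 + 8×5 + 7×3 + 7×4 = 141
Kira: 7×5 + 8×1 + 7×1 + 8×2 + 7×1 + 7×3 = 94
Tomás: 7×4 + 8×5 + 7×5 + 8×1 + 7×2 + 7×2 = 139

Farid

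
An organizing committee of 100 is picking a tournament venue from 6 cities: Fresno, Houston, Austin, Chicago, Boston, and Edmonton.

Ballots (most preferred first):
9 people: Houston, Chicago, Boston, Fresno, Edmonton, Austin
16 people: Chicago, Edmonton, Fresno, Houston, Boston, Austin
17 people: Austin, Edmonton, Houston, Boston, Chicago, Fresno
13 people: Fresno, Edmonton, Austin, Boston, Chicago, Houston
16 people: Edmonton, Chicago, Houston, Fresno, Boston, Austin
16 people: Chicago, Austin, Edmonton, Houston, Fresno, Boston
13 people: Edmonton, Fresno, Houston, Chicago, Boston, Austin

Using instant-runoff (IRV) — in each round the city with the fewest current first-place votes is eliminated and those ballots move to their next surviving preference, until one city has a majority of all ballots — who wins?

Round 1: Fresno 13, Houston 9, Austin 17, Chicago 32, Boston 0, Edmonton 29. Boston eliminated.
Round 2: Fresno 13, Houston 9, Austin 17, Chicago 32, Edmonton 29. Houston eliminated.
Round 3: Fresno 13, Austin 17, Chicago 41, Edmonton 29. Fresno eliminated.
Round 4: Austin 17, Chicago 41, Edmonton 42. Austin eliminated.
Round 5: Chicago 41, Edmonton 59. Edmonton has a majority (≥51).

Edmonton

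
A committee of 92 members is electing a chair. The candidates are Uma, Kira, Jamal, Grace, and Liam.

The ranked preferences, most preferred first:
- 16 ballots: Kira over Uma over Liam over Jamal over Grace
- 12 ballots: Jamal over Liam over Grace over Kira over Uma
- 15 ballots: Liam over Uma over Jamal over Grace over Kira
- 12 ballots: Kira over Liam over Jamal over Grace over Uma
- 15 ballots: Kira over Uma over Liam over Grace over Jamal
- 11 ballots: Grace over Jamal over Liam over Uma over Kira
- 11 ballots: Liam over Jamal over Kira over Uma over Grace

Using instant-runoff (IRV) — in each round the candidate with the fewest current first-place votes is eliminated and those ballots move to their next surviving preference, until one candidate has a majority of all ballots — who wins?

Liam

Round 1: Uma 0, Kira 43, Jamal 12, Grace 11, Liam 26. Uma eliminated.
Round 2: Kira 43, Jamal 12, Grace 11, Liam 26. Grace eliminated.
Round 3: Kira 43, Jamal 23, Liam 26. Jamal eliminated.
Round 4: Kira 43, Liam 49. Liam has a majority (≥47).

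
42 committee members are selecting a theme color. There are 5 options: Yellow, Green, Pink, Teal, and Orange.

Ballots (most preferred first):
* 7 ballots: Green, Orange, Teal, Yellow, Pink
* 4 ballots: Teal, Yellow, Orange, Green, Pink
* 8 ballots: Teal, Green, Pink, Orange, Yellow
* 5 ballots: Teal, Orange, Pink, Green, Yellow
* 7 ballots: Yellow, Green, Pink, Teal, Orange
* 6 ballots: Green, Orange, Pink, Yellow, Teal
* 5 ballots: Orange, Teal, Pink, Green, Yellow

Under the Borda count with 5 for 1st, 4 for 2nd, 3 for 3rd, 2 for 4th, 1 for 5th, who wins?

Green

Yellow: 7×2 + 4×4 + 8×1 + 5×1 + 7×5 + 6×2 + 5×1 = 95
Green: 7×5 + 4×2 + 8×4 + 5×2 + 7×4 + 6×5 + 5×2 = 153
Pink: 7×1 + 4×1 + 8×3 + 5×3 + 7×3 + 6×3 + 5×3 = 104
Teal: 7×3 + 4×5 + 8×5 + 5×5 + 7×2 + 6×1 + 5×4 = 146
Orange: 7×4 + 4×3 + 8×2 + 5×4 + 7×1 + 6×4 + 5×5 = 132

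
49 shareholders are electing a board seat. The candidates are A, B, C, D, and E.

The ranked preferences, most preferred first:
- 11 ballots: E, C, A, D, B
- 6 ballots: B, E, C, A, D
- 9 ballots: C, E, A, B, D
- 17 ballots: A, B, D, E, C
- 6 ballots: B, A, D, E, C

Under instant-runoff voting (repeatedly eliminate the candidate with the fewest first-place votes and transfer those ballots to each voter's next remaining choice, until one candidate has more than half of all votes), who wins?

E

Round 1: A 17, B 12, C 9, D 0, E 11. D eliminated.
Round 2: A 17, B 12, C 9, E 11. C eliminated.
Round 3: A 17, B 12, E 20. B eliminated.
Round 4: A 23, E 26. E has a majority (≥25).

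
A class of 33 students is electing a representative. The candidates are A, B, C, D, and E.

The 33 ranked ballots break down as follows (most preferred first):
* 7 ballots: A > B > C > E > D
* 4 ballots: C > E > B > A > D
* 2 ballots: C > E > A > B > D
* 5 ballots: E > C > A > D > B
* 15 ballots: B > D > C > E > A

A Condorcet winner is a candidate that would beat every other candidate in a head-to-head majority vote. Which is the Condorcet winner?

B vs A: 19–14
B vs C: 22–11
B vs D: 28–5
B vs E: 22–11
B beats every other candidate.

B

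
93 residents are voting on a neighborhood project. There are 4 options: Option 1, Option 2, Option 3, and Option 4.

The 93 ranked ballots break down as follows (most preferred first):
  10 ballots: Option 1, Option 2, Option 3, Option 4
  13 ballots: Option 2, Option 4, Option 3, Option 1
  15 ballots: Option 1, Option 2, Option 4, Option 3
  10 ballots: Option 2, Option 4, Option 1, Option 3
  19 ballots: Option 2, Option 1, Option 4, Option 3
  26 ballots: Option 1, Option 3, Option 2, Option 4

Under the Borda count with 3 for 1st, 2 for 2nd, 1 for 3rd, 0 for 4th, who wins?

Option 1: 10×3 + 13×0 + 15×3 + 10×1 + 19×2 + 26×3 = 201
Option 2: 10×2 + 13×3 + 15×2 + 10×3 + 19×3 + 26×1 = 202
Option 3: 10×1 + 13×1 + 15×0 + 10×0 + 19×0 + 26×2 = 75
Option 4: 10×0 + 13×2 + 15×1 + 10×2 + 19×1 + 26×0 = 80

Option 2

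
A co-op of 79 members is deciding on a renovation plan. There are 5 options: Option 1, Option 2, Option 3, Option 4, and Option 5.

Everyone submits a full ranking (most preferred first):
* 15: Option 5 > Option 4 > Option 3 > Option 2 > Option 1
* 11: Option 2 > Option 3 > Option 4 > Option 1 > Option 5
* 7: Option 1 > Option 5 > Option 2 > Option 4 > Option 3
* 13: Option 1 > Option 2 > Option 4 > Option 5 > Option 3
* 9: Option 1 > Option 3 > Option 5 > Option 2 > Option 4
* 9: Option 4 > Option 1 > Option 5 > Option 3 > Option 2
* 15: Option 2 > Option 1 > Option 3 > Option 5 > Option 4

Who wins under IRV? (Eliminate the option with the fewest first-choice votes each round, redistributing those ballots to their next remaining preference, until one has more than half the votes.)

Option 2

Round 1: Option 1 29, Option 2 26, Option 3 0, Option 4 9, Option 5 15. Option 3 eliminated.
Round 2: Option 1 29, Option 2 26, Option 4 9, Option 5 15. Option 4 eliminated.
Round 3: Option 1 38, Option 2 26, Option 5 15. Option 5 eliminated.
Round 4: Option 1 38, Option 2 41. Option 2 has a majority (≥40).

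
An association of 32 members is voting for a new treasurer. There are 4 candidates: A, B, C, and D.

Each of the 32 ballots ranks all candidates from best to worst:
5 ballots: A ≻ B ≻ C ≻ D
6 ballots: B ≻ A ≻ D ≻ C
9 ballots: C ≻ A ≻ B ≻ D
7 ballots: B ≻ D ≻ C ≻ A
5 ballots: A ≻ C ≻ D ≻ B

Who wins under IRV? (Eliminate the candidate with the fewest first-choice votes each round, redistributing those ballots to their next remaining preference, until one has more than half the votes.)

A

Round 1: A 10, B 13, C 9, D 0. D eliminated.
Round 2: A 10, B 13, C 9. C eliminated.
Round 3: A 19, B 13. A has a majority (≥17).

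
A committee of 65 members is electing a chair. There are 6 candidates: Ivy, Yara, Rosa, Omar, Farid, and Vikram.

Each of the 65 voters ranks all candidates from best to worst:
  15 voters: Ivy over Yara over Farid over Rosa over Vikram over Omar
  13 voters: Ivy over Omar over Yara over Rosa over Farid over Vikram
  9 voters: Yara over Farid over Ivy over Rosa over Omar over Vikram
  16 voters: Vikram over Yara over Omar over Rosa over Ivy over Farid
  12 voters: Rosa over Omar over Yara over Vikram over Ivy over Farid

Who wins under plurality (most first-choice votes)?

Ivy

First-place votes: Ivy 28, Yara 9, Rosa 12, Omar 0, Farid 0, Vikram 16.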